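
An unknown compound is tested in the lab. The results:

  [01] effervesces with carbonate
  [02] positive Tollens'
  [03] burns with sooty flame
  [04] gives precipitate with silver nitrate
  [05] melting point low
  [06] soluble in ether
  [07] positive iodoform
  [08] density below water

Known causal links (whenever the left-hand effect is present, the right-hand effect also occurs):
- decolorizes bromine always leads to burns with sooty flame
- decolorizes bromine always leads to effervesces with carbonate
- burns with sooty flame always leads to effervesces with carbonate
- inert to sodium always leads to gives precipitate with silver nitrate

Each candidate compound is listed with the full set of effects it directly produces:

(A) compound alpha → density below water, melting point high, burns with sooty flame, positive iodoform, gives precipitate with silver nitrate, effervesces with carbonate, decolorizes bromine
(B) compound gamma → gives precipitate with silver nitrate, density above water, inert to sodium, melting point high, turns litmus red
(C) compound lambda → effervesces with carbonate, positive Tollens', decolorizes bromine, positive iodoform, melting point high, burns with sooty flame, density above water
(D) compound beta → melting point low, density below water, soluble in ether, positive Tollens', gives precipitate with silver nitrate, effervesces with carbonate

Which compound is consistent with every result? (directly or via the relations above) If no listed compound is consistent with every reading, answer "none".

For each candidate, compare predicted effects to what was observed:
(A) compound alpha — effervesces with carbonate ✓; positive Tollens' ✗; burns with sooty flame ✓; gives precipitate with silver nitrate ✓; melting point low ✗; soluble in ether ✗; positive iodoform ✓; density below water ✓
(B) compound gamma — fails on effervesces with carbonate, positive Tollens', burns with sooty flame, melting point low, soluble in ether, positive iodoform, density below water (predicts melting point high, not melting point low; predicts density above water, not density below water)
(C) compound lambda — effervesces with carbonate ✓; positive Tollens' ✓; burns with sooty flame ✓; gives precipitate with silver nitrate ✗; melting point low ✗; soluble in ether ✗; positive iodoform ✓; density below water ✗
(D) compound beta — effervesces with carbonate ✓; positive Tollens' ✓; burns with sooty flame ✗; gives precipitate with silver nitrate ✓; melting point low ✓; soluble in ether ✓; positive iodoform ✗; density below water ✓
No candidate is consistent with all observations.

none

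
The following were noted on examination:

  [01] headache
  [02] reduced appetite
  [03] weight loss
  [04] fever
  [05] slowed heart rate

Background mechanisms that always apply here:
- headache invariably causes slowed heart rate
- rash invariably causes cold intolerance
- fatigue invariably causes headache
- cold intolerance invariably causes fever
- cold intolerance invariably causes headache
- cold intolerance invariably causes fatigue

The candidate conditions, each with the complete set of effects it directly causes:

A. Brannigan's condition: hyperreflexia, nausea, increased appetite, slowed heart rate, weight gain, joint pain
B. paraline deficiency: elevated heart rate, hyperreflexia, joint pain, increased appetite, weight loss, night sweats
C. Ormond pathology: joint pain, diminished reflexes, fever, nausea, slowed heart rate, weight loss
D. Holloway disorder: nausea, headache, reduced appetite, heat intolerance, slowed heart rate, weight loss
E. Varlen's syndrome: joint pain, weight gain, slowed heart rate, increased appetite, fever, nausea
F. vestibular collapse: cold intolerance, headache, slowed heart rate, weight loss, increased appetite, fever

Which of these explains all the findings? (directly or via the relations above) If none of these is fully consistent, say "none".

Per-candidate check:
(A) Brannigan's condition — headache miss; reduced appetite miss; weight loss miss; fever miss; slowed heart rate match
(B) paraline deficiency — headache miss; reduced appetite miss; weight loss match; fever miss; slowed heart rate miss
(C) Ormond pathology — does not account for headache, reduced appetite
(D) Holloway disorder — does not account for fever
(E) Varlen's syndrome — headache miss; reduced appetite miss; weight loss miss; fever match; slowed heart rate match
(F) vestibular collapse — fails on reduced appetite (predicts increased appetite, not reduced appetite)
None of the listed candidates fits everything.

none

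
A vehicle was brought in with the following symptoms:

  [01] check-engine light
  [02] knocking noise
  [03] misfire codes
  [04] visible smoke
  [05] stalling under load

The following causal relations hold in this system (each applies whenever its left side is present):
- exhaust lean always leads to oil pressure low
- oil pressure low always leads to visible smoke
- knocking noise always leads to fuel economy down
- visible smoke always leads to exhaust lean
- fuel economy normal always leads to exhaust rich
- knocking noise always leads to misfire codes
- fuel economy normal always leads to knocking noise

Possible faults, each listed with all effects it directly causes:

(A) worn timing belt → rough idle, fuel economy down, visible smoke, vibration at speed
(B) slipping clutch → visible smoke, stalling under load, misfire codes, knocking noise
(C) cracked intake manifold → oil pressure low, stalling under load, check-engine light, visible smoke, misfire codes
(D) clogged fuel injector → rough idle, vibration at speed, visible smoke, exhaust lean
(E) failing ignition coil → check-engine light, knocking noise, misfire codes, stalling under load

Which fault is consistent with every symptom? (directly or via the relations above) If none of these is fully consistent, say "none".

none

For each candidate, compare predicted effects to what was observed:
(A) worn timing belt — does not account for check-engine light, knocking noise, misfire codes, stalling under load
(B) slipping clutch — does not account for check-engine light
(C) cracked intake manifold — does not account for knocking noise
(D) clogged fuel injector — does not account for check-engine light, knocking noise, misfire codes, stalling under load
(E) failing ignition coil — does not account for visible smoke
None of the listed candidates fits everything.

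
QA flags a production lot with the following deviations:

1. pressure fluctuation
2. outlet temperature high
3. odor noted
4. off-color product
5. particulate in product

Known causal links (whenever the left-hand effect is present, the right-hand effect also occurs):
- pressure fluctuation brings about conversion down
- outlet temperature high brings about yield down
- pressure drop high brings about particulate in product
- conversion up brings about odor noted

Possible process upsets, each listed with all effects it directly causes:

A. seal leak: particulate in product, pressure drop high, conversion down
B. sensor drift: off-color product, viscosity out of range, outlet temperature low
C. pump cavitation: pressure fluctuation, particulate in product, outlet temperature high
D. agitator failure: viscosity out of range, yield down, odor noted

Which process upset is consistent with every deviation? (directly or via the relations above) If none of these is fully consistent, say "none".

none

Per-candidate check:
(A) seal leak — pressure fluctuation -; outlet temperature high -; odor noted -; off-color product -; particulate in product +
(B) sensor drift — pressure fluctuation -; outlet temperature high -; odor noted -; off-color product +; particulate in product -
(C) pump cavitation — pressure fluctuation +; outlet temperature high +; odor noted -; off-color product -; particulate in product +
(D) agitator failure — does not account for pressure fluctuation, outlet temperature high, off-color product, particulate in product
No candidate is consistent with all observations.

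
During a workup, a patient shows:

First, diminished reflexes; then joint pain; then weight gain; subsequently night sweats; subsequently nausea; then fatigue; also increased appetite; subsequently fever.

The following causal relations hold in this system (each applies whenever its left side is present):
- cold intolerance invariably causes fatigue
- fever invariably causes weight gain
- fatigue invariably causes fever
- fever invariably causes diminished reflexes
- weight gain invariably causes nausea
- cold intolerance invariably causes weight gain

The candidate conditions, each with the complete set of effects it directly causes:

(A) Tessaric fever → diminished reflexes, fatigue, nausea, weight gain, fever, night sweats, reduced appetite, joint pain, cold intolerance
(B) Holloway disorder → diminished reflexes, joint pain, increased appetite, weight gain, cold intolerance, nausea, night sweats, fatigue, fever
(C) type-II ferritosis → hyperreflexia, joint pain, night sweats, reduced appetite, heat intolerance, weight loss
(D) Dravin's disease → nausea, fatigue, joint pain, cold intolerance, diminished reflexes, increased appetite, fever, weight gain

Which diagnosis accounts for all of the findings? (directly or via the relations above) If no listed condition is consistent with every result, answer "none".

Checking each candidate against the observations:
(A) Tessaric fever — fails on increased appetite (predicts reduced appetite, not increased appetite)
(B) Holloway disorder — diminished reflexes +; joint pain +; weight gain +; night sweats +; nausea +; fatigue +; increased appetite +; fever +
(C) type-II ferritosis — diminished reflexes -; joint pain +; weight gain -; night sweats +; nausea -; fatigue -; increased appetite -; fever -
(D) Dravin's disease — diminished reflexes +; joint pain +; weight gain +; night sweats -; nausea +; fatigue +; increased appetite +; fever +
Only (B) is consistent with every observation.

B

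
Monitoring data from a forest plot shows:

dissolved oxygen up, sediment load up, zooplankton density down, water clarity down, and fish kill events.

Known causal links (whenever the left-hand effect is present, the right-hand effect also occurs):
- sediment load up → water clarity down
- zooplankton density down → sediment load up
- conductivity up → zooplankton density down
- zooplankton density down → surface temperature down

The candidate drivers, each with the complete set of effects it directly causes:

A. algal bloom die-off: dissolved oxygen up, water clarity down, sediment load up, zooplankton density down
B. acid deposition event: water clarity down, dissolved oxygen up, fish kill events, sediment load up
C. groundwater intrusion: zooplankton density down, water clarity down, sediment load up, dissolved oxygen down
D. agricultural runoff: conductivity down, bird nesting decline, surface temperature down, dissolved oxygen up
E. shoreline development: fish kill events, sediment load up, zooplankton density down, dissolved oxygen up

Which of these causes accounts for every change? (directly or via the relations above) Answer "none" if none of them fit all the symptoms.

E

Checking each candidate against the observations:
(A) algal bloom die-off — does not account for fish kill events
(B) acid deposition event — dissolved oxygen up match; sediment load up match; zooplankton density down miss; water clarity down match; fish kill events match
(C) groundwater intrusion — fails on dissolved oxygen up, fish kill events (predicts dissolved oxygen down, not dissolved oxygen up)
(D) agricultural runoff — does not account for sediment load up, zooplankton density down, water clarity down, fish kill events
(E) shoreline development — dissolved oxygen up match; sediment load up match; zooplankton density down match; water clarity down match (via sediment load up → water clarity down); fish kill events match
(E) alone accounts for all the evidence.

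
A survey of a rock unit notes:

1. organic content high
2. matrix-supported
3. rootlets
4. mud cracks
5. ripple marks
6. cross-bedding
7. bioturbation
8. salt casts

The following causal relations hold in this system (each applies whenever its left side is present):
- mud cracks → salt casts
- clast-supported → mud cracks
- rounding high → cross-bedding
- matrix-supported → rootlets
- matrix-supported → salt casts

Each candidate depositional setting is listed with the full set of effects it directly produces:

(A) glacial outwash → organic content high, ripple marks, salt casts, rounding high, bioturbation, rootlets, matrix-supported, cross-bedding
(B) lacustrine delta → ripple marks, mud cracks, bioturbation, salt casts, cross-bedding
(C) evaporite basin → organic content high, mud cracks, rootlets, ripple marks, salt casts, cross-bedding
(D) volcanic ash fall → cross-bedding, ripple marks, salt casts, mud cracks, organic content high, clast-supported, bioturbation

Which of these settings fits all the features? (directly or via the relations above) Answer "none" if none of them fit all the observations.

Testing each hypothesis:
(A) glacial outwash — organic content high +; matrix-supported +; rootlets +; mud cracks -; ripple marks +; cross-bedding +; bioturbation +; salt casts +
(B) lacustrine delta — does not account for organic content high, matrix-supported, rootlets
(C) evaporite basin — organic content high +; matrix-supported -; rootlets +; mud cracks +; ripple marks +; cross-bedding +; bioturbation -; salt casts +
(D) volcanic ash fall — organic content high +; matrix-supported -; rootlets -; mud cracks +; ripple marks +; cross-bedding +; bioturbation +; salt casts +
No candidate is consistent with all observations.

none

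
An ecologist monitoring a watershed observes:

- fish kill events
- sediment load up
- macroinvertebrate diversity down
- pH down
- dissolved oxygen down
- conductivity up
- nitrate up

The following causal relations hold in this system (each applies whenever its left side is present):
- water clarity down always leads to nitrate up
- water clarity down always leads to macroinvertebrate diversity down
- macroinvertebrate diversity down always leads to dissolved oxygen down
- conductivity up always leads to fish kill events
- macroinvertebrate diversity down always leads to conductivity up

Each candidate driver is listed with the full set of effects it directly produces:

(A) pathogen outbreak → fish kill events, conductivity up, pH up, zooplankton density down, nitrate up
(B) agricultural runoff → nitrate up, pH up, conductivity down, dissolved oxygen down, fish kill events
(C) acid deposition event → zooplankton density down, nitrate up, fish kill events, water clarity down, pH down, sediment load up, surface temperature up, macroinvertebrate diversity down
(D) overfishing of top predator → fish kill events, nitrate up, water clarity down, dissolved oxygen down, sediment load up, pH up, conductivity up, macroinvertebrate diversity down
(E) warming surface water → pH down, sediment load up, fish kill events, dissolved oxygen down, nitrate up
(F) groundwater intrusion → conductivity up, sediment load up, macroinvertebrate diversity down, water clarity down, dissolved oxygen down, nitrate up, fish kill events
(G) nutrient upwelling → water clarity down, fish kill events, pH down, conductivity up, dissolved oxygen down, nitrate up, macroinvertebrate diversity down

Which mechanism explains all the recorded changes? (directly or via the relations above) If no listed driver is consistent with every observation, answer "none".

C

Per-candidate check:
(A) pathogen outbreak — fails on sediment load up, macroinvertebrate diversity down, pH down, dissolved oxygen down (predicts pH up, not pH down)
(B) agricultural runoff — fish kill events match; sediment load up miss; macroinvertebrate diversity down miss; pH down miss; dissolved oxygen down match; conductivity up miss; nitrate up match
(C) acid deposition event — accounts for every observation (dissolved oxygen down through macroinvertebrate diversity down → dissolved oxygen down)
(D) overfishing of top predator — fails on pH down (predicts pH up, not pH down)
(E) warming surface water — fish kill events match; sediment load up match; macroinvertebrate diversity down miss; pH down match; dissolved oxygen down match; conductivity up miss; nitrate up match
(F) groundwater intrusion — fish kill events match; sediment load up match; macroinvertebrate diversity down match; pH down miss; dissolved oxygen down match; conductivity up match; nitrate up match
(G) nutrient upwelling — does not account for sediment load up
(C) is the only candidate with no mismatches.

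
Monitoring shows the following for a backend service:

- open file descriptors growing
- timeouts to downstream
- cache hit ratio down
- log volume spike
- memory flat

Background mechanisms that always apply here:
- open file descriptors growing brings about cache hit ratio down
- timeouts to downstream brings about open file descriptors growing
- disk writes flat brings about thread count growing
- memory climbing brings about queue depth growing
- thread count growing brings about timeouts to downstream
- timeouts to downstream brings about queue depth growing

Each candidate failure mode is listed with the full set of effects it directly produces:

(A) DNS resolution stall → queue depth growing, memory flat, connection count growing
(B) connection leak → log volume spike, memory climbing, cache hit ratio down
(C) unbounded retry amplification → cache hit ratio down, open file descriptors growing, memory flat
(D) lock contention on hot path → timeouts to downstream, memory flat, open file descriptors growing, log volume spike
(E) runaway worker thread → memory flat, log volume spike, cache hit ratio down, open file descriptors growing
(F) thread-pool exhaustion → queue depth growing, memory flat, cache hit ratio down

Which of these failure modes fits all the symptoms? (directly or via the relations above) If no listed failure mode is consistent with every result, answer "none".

D

Testing each hypothesis:
(A) DNS resolution stall — does not account for open file descriptors growing, timeouts to downstream, cache hit ratio down, log volume spike
(B) connection leak — fails on open file descriptors growing, timeouts to downstream, memory flat (predicts memory climbing, not memory flat)
(C) unbounded retry amplification — open file descriptors growing +; timeouts to downstream -; cache hit ratio down +; log volume spike -; memory flat +
(D) lock contention on hot path — open file descriptors growing +; timeouts to downstream +; cache hit ratio down + (by open file descriptors growing → cache hit ratio down); log volume spike +; memory flat +
(E) runaway worker thread — does not account for timeouts to downstream
(F) thread-pool exhaustion — open file descriptors growing -; timeouts to downstream -; cache hit ratio down +; log volume spike -; memory flat +
(D) alone accounts for all the evidence.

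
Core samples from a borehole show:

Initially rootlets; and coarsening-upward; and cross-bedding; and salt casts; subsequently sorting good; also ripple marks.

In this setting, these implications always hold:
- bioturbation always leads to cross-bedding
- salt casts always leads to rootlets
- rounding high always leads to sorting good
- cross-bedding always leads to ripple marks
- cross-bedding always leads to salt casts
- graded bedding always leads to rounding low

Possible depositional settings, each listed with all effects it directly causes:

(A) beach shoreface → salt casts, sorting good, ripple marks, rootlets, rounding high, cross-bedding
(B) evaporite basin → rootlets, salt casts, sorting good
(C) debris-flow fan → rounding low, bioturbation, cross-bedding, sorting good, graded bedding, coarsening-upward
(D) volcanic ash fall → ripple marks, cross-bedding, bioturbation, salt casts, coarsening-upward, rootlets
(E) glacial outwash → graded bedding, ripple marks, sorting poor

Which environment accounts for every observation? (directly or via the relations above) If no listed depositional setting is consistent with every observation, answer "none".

Testing each hypothesis:
(A) beach shoreface — does not account for coarsening-upward
(B) evaporite basin — does not account for coarsening-upward, cross-bedding, ripple marks
(C) debris-flow fan — accounts for every observation (rootlets through cross-bedding → salt casts → rootlets)
(D) volcanic ash fall — rootlets match; coarsening-upward match; cross-bedding match; salt casts match; sorting good miss; ripple marks match
(E) glacial outwash — fails on rootlets, coarsening-upward, cross-bedding, salt casts, sorting good (predicts sorting poor, not sorting good)
(C) is the only candidate with no mismatches.

C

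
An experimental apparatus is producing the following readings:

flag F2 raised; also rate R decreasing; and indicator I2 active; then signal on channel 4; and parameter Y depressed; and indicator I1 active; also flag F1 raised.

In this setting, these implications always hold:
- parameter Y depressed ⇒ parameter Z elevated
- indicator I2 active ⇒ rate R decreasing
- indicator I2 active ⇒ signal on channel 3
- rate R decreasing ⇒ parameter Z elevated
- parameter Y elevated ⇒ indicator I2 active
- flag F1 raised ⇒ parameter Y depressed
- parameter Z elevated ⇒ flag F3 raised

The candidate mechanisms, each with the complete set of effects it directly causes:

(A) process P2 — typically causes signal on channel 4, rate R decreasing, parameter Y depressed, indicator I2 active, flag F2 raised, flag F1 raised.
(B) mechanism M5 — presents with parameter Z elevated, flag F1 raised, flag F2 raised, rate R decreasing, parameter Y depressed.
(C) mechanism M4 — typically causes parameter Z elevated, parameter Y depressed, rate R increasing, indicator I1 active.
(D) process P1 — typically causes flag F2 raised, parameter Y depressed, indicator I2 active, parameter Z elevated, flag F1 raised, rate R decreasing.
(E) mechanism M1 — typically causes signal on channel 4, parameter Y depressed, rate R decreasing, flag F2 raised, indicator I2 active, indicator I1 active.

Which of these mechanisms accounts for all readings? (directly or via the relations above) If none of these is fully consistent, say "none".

Testing each hypothesis:
(A) process P2 — does not account for indicator I1 active
(B) mechanism M5 — flag F2 raised +; rate R decreasing +; indicator I2 active -; signal on channel 4 -; parameter Y depressed +; indicator I1 active -; flag F1 raised +
(C) mechanism M4 — flag F2 raised -; rate R decreasing -; indicator I2 active -; signal on channel 4 -; parameter Y depressed +; indicator I1 active +; flag F1 raised -
(D) process P1 — flag F2 raised +; rate R decreasing +; indicator I2 active +; signal on channel 4 -; parameter Y depressed +; indicator I1 active -; flag F1 raised +
(E) mechanism M1 — does not account for flag F1 raised
Every candidate fails on at least one observation.

none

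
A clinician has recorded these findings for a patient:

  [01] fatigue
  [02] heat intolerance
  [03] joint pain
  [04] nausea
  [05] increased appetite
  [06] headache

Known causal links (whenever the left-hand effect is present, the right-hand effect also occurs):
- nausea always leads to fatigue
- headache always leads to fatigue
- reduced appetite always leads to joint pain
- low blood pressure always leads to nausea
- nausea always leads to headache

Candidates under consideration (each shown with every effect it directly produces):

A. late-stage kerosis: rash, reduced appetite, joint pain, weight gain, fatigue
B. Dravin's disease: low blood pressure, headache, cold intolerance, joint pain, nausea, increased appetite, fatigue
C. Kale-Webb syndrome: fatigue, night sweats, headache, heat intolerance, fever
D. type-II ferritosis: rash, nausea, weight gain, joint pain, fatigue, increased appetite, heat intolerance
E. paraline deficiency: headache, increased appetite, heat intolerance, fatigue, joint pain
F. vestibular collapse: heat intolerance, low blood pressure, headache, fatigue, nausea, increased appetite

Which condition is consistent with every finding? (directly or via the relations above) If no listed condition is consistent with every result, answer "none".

D

Testing each hypothesis:
(A) late-stage kerosis — fails on heat intolerance, nausea, increased appetite, headache (predicts reduced appetite, not increased appetite)
(B) Dravin's disease — fatigue +; heat intolerance -; joint pain +; nausea +; increased appetite +; headache +
(C) Kale-Webb syndrome — fatigue +; heat intolerance +; joint pain -; nausea -; increased appetite -; headache +
(D) type-II ferritosis — fatigue +; heat intolerance +; joint pain +; nausea +; increased appetite +; headache + (through nausea → headache)
(E) paraline deficiency — fatigue +; heat intolerance +; joint pain +; nausea -; increased appetite +; headache +
(F) vestibular collapse — fatigue +; heat intolerance +; joint pain -; nausea +; increased appetite +; headache +
(D) alone accounts for all the evidence.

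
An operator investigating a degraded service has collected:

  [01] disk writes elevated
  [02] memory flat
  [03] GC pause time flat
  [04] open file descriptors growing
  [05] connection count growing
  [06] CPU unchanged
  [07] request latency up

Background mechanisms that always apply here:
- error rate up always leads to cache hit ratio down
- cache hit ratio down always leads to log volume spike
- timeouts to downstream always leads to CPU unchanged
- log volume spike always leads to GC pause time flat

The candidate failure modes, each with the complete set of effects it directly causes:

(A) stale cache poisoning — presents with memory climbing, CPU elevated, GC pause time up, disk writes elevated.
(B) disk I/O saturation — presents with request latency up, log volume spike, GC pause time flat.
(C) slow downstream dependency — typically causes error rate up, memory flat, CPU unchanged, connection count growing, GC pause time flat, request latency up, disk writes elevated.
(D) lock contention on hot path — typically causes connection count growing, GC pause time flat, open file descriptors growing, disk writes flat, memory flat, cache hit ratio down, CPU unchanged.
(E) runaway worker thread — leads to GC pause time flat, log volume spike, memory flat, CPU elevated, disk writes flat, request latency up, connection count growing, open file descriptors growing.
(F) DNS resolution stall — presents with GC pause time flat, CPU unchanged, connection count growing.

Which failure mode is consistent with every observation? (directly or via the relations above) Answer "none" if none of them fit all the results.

Checking each candidate against the observations:
(A) stale cache poisoning — fails on memory flat, GC pause time flat, open file descriptors growing, connection count growing, CPU unchanged, request latency up (predicts memory climbing, not memory flat; predicts GC pause time up, not GC pause time flat; predicts CPU elevated, not CPU unchanged)
(B) disk I/O saturation — does not account for disk writes elevated, memory flat, open file descriptors growing, connection count growing, CPU unchanged
(C) slow downstream dependency — does not account for open file descriptors growing
(D) lock contention on hot path — disk writes elevated NO; memory flat yes; GC pause time flat yes; open file descriptors growing yes; connection count growing yes; CPU unchanged yes; request latency up NO
(E) runaway worker thread — disk writes elevated NO; memory flat yes; GC pause time flat yes; open file descriptors growing yes; connection count growing yes; CPU unchanged NO; request latency up yes
(F) DNS resolution stall — does not account for disk writes elevated, memory flat, open file descriptors growing, request latency up
No candidate is consistent with all observations.

none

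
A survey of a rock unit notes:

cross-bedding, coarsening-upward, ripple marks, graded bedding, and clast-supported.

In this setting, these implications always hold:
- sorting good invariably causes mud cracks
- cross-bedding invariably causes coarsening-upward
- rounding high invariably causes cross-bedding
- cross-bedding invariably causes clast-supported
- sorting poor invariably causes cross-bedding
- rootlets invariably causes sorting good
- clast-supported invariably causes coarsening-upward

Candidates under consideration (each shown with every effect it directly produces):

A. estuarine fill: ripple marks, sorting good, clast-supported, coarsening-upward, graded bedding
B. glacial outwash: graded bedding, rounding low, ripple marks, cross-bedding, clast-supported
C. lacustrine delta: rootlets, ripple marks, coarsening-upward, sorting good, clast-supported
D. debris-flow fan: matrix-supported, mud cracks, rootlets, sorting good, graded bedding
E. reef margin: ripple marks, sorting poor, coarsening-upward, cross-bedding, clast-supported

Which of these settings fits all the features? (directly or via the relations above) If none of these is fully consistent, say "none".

B

Checking each candidate against the observations:
(A) estuarine fill — cross-bedding -; coarsening-upward +; ripple marks +; graded bedding +; clast-supported +
(B) glacial outwash — cross-bedding +; coarsening-upward + (by cross-bedding → coarsening-upward); ripple marks +; graded bedding +; clast-supported +
(C) lacustrine delta — does not account for cross-bedding, graded bedding
(D) debris-flow fan — cross-bedding -; coarsening-upward -; ripple marks -; graded bedding +; clast-supported -
(E) reef margin — cross-bedding +; coarsening-upward +; ripple marks +; graded bedding -; clast-supported +
(B) alone accounts for all the evidence.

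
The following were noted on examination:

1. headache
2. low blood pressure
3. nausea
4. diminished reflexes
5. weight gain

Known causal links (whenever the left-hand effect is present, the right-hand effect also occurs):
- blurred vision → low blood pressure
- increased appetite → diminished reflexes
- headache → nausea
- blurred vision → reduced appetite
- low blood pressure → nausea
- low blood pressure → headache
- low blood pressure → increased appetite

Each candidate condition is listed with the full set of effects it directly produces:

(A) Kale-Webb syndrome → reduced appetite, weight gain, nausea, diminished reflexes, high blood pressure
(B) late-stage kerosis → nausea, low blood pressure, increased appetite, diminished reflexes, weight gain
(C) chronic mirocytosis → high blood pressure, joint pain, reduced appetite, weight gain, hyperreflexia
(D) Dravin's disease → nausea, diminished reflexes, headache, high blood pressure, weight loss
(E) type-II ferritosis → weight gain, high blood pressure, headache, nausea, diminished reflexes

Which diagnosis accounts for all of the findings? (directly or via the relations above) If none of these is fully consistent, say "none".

B

Testing each hypothesis:
(A) Kale-Webb syndrome — fails on headache, low blood pressure (predicts high blood pressure, not low blood pressure)
(B) late-stage kerosis — accounts for every observation (headache by low blood pressure → headache)
(C) chronic mirocytosis — fails on headache, low blood pressure, nausea, diminished reflexes (predicts high blood pressure, not low blood pressure; predicts hyperreflexia, not diminished reflexes)
(D) Dravin's disease — fails on low blood pressure, weight gain (predicts high blood pressure, not low blood pressure; predicts weight loss, not weight gain)
(E) type-II ferritosis — headache match; low blood pressure miss; nausea match; diminished reflexes match; weight gain match
(B) is the only candidate with no mismatches.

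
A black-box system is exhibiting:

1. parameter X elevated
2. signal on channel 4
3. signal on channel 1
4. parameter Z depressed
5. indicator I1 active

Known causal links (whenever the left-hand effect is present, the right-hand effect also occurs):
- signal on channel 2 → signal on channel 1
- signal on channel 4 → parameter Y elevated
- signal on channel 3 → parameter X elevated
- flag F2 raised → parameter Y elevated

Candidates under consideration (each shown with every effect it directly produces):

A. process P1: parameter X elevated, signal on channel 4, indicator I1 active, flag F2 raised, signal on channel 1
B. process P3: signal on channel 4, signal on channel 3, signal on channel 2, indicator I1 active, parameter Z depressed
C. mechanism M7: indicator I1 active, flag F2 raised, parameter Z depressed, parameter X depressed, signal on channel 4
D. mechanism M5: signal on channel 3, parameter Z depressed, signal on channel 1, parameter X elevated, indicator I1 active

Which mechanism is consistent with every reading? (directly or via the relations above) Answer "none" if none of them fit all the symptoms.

B

Per-candidate check:
(A) process P1 — parameter X elevated match; signal on channel 4 match; signal on channel 1 match; parameter Z depressed miss; indicator I1 active match
(B) process P3 — parameter X elevated match (via signal on channel 3 → parameter X elevated); signal on channel 4 match; signal on channel 1 match (via signal on channel 2 → signal on channel 1); parameter Z depressed match; indicator I1 active match
(C) mechanism M7 — parameter X elevated miss; signal on channel 4 match; signal on channel 1 miss; parameter Z depressed match; indicator I1 active match
(D) mechanism M5 — parameter X elevated match; signal on channel 4 miss; signal on channel 1 match; parameter Z depressed match; indicator I1 active match
Only (B) is consistent with every observation.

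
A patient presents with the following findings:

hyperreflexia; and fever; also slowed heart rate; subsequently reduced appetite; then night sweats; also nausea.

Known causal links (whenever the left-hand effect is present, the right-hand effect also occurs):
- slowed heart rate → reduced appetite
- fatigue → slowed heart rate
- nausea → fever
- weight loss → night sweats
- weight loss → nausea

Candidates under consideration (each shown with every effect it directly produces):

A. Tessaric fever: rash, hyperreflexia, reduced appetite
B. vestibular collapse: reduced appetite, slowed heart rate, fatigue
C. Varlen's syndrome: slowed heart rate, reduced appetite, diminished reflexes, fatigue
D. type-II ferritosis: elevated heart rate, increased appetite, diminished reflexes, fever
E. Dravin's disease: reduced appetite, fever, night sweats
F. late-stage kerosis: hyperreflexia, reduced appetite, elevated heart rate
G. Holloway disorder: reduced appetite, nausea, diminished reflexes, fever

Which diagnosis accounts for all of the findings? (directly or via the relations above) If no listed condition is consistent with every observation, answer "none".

Testing each hypothesis:
(A) Tessaric fever — hyperreflexia ✓; fever ✗; slowed heart rate ✗; reduced appetite ✓; night sweats ✗; nausea ✗
(B) vestibular collapse — hyperreflexia ✗; fever ✗; slowed heart rate ✓; reduced appetite ✓; night sweats ✗; nausea ✗
(C) Varlen's syndrome — hyperreflexia ✗; fever ✗; slowed heart rate ✓; reduced appetite ✓; night sweats ✗; nausea ✗
(D) type-II ferritosis — hyperreflexia ✗; fever ✓; slowed heart rate ✗; reduced appetite ✗; night sweats ✗; nausea ✗
(E) Dravin's disease — hyperreflexia ✗; fever ✓; slowed heart rate ✗; reduced appetite ✓; night sweats ✓; nausea ✗
(F) late-stage kerosis — fails on fever, slowed heart rate, night sweats, nausea (predicts elevated heart rate, not slowed heart rate)
(G) Holloway disorder — hyperreflexia ✗; fever ✓; slowed heart rate ✗; reduced appetite ✓; night sweats ✗; nausea ✓
None of the listed candidates fits everything.

none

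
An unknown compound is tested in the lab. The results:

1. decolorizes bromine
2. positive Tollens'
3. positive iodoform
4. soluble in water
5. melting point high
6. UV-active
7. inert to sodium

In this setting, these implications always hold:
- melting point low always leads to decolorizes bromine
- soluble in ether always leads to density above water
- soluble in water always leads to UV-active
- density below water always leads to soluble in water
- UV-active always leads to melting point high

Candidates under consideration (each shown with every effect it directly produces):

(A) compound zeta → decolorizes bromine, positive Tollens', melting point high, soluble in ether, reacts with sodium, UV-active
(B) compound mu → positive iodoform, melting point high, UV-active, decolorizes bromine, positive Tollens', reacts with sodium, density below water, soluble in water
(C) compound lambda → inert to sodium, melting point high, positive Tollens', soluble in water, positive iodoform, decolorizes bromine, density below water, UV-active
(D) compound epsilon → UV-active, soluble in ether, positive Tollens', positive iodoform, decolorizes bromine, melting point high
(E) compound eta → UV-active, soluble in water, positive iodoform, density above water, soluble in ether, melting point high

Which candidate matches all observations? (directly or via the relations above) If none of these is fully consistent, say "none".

C

Checking each candidate against the observations:
(A) compound zeta — fails on positive iodoform, soluble in water, inert to sodium (predicts reacts with sodium, not inert to sodium)
(B) compound mu — fails on inert to sodium (predicts reacts with sodium, not inert to sodium)
(C) compound lambda — accounts for every observation
(D) compound epsilon — does not account for soluble in water, inert to sodium
(E) compound eta — decolorizes bromine NO; positive Tollens' NO; positive iodoform yes; soluble in water yes; melting point high yes; UV-active yes; inert to sodium NO
(C) alone accounts for all the evidence.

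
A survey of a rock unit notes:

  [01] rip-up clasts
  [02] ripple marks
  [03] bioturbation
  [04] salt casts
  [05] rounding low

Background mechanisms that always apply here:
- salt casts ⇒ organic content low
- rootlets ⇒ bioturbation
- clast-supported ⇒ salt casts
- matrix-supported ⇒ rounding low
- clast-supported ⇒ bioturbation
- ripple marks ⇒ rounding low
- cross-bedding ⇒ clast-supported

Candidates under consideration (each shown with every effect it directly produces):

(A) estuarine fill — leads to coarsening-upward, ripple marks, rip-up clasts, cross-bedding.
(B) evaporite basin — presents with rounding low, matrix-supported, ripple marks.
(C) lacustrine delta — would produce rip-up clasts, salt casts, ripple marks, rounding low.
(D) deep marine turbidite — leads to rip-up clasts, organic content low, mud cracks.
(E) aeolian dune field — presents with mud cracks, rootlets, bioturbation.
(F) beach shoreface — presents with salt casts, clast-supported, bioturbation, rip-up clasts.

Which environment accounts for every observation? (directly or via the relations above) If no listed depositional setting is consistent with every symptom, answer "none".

For each candidate, compare predicted effects to what was observed:
(A) estuarine fill — accounts for every observation (bioturbation through cross-bedding → clast-supported → bioturbation)
(B) evaporite basin — does not account for rip-up clasts, bioturbation, salt casts
(C) lacustrine delta — does not account for bioturbation
(D) deep marine turbidite — does not account for ripple marks, bioturbation, salt casts, rounding low
(E) aeolian dune field — rip-up clasts miss; ripple marks miss; bioturbation match; salt casts miss; rounding low miss
(F) beach shoreface — does not account for ripple marks, rounding low
(A) alone accounts for all the evidence.

A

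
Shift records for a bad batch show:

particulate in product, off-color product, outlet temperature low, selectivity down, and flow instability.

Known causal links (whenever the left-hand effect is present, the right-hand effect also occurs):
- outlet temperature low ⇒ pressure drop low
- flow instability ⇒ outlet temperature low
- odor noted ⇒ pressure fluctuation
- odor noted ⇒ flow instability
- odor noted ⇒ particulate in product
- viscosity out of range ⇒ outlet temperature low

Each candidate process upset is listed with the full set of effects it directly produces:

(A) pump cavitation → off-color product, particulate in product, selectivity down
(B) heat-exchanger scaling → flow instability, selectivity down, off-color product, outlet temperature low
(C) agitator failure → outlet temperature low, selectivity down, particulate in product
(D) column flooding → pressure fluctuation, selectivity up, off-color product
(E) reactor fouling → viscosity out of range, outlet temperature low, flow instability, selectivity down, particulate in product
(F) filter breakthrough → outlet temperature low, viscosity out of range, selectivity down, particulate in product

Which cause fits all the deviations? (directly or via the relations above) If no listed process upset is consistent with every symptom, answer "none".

For each candidate, compare predicted effects to what was observed:
(A) pump cavitation — does not account for outlet temperature low, flow instability
(B) heat-exchanger scaling — particulate in product miss; off-color product match; outlet temperature low match; selectivity down match; flow instability match
(C) agitator failure — particulate in product match; off-color product miss; outlet temperature low match; selectivity down match; flow instability miss
(D) column flooding — fails on particulate in product, outlet temperature low, selectivity down, flow instability (predicts selectivity up, not selectivity down)
(E) reactor fouling — does not account for off-color product
(F) filter breakthrough — does not account for off-color product, flow instability
No candidate is consistent with all observations.

none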